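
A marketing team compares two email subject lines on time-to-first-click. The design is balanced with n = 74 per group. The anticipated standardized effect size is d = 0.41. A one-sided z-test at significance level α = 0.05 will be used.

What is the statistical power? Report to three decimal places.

Power ≈ 0.802

Noncentrality parameter: δ = d·√(n/2) = 0.41 × √(74/2) = 2.4939
Critical value for a one-sided test at α = 0.05: z_α = 1.645.
Power = Φ(δ − 1.645) = Φ(0.849) = 0.8021.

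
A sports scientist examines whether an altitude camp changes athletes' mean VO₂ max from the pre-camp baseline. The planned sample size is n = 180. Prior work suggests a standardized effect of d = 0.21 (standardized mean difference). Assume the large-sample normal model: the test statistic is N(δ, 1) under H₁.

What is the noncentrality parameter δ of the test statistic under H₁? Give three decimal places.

δ ≈ 2.817

The noncentrality parameter scales effect size by the design's sample-size factor: δ = d·√n = 0.21 × √180 = 2.8174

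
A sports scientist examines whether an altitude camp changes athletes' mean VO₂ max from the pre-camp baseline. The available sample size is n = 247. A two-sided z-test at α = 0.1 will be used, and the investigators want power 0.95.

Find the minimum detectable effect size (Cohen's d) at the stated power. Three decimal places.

Need Φ(δ − 1.645) = 0.95, so δ = 1.645 + 1.645 = 3.290.
(The second rejection-region term Φ(−δ − z_{α/2}) is negligible and dropped.)
δ = d·√n ⇒ d = δ/√n = 3.290/√247 = 0.2093.

d ≈ 0.209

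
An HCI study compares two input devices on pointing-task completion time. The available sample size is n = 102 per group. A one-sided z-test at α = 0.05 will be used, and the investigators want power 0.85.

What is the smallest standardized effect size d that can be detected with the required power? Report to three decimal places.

d ≈ 0.375

Need Φ(δ − 1.645) = 0.85, so δ = 1.645 + 1.036 = 2.681.
δ = d·√(n/2) ⇒ d = δ/√(n/2) = 2.681/√(102/2) = 0.3755.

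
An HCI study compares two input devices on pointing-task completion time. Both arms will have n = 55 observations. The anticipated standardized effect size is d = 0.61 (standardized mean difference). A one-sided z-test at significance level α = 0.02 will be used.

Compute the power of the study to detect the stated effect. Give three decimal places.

Noncentrality parameter: λ = d·√(n/2) = 0.61 × √(55/2) = 3.1989
One-sided α = 0.02 → critical value z_{0.02} = 2.054.
Power = Φ(λ − 2.054) = Φ(1.145) = 0.8739.

Power ≈ 0.874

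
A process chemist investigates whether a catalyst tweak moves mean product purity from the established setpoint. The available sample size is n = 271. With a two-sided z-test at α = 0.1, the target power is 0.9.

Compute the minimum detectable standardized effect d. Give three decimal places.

Required noncentrality: δ = z_{0.05} + z_{0.10} = 1.645 + 1.282 = 2.926.
(The second rejection-region term Φ(−δ − z_{α/2}) is negligible and dropped.)
δ = d·√n ⇒ d = δ/√n = 2.926/√271 = 0.1778.

d ≈ 0.178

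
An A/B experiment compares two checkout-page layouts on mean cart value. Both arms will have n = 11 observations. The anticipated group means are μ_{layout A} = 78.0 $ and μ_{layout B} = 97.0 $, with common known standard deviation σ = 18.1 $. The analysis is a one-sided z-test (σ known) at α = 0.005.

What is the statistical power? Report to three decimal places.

Power ≈ 0.455

Standardized effect: d = |μ_{layout A} − μ_{layout B}| / σ = |78.0 − 97.0| / 18.1 = 1.0497
Noncentrality parameter: δ = d·√(n/2) = 1.0497 × √(11/2) = 2.4618
One-sided α = 0.005 → critical value z_{0.005} = 2.576.
Power = P(Z > 2.576 − δ) = Φ(-0.114) = 0.4546.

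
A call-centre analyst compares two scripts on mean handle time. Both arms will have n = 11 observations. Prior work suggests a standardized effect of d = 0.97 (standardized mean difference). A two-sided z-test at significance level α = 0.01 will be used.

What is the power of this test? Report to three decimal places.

Power ≈ 0.382

Noncentrality parameter: δ = d·√(n/2) = 0.97 × √(11/2) = 2.2749
Two-sided α = 0.01 → critical value z_{0.005} = 2.576.
Power = Φ(δ − 2.576) + Φ(−δ − 2.576) = Φ(-0.301) + Φ(-4.851) = 0.3817 + 0.0000 = 0.3817.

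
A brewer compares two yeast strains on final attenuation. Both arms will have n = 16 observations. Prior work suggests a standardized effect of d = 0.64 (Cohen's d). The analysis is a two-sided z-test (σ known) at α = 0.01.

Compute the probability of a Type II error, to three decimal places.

β ≈ 0.778

Noncentrality parameter: δ = d·√(n/2) = 0.64 × √(16/2) = 1.8102
Two-sided α = 0.01 → critical value z_{0.005} = 2.576.
Power = Φ(δ − 2.576) + Φ(−δ − 2.576) = Φ(-0.766) + Φ(-4.386) = 0.2219 + 0.0000 = 0.2220.
Type II error: β = 1 − power = 1 − 0.2220 = 0.7780.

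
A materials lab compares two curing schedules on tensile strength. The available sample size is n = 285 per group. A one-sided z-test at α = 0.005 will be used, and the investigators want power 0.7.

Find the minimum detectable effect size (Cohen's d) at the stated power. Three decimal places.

d ≈ 0.260

Need Φ(δ − 2.576) = 0.7, so δ = 2.576 + 0.524 = 3.100.
δ = d·√(n/2) ⇒ d = δ/√(n/2) = 3.100/√(285/2) = 0.2597.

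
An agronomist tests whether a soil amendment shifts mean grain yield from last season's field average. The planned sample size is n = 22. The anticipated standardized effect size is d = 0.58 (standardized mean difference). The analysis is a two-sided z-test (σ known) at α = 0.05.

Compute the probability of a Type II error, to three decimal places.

Noncentrality parameter: δ = d·√n = 0.58 × √22 = 2.7204
Critical value for a two-sided test at α = 0.05: z_{α/2} = 1.960.
Power = Φ(δ − 1.960) + Φ(−δ − 1.960) = Φ(0.760) + Φ(-4.680) = 0.7765 + 0.0000 = 0.7765.
Type II error: β = 1 − power = 1 − 0.7765 = 0.2235.

β ≈ 0.223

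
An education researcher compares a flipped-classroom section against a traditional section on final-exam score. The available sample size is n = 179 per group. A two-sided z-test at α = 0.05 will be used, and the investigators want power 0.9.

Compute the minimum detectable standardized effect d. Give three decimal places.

d ≈ 0.343

Required noncentrality: δ = z_{0.025} + z_{0.10} = 1.960 + 1.282 = 3.242.
(The second rejection-region term Φ(−δ − z_{α/2}) is negligible and dropped.)
δ = d·√(n/2) ⇒ d = δ/√(n/2) = 3.242/√(179/2) = 0.3426.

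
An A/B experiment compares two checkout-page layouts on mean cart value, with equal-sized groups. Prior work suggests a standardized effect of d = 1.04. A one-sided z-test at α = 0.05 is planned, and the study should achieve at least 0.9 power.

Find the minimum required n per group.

For power 0.9 need Φ(δ − z_{0.05}) = 0.9, so δ = z_{0.05} + z_{0.10} = 1.645 + 1.282 = 2.926.
δ = d·√(n/2) ⇒ n = 2(δ/d)² = 2 × (2.926 / 1.04)² = 15.84.
Round up to the next whole unit.

n = 16 per group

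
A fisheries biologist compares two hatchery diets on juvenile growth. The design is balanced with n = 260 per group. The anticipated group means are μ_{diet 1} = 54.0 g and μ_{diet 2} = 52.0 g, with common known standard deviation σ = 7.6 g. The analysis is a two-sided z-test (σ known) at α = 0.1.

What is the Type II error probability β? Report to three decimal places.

Standardized effect: d = |μ_{diet 1} − μ_{diet 2}| / σ = |54.0 − 52.0| / 7.6 = 0.2632
Noncentrality parameter: δ = d·√(n/2) = 0.2632 × √(260/2) = 3.0005
Critical value for a two-sided test at α = 0.1: z_{α/2} = 1.645.
Power = Φ(δ − 1.645) + Φ(−δ − 1.645) = Φ(1.356) + Φ(-4.645) = 0.9124 + 0.0000 = 0.9124.
Type II error: β = 1 − power = 1 − 0.9124 = 0.0876.

β ≈ 0.088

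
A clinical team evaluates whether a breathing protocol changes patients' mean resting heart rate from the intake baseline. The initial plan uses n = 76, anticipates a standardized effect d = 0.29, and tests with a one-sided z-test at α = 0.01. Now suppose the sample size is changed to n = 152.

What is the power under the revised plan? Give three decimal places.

With n = 152: δ = d·√n = 0.29 × √152 = 3.5754. Critical value z_{0.01} = 2.326.
Revised power = P(Z > 2.326 − δ) = Φ(1.249) = 0.8942.

Power ≈ 0.894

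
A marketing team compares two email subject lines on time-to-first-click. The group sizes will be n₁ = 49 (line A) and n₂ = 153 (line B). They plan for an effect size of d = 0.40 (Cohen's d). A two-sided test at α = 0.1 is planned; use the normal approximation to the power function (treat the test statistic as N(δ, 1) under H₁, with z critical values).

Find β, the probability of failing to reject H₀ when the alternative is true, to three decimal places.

β ≈ 0.214

Noncentrality parameter: δ = d / √(1/n₁ + 1/n₂) = 0.40 / √(1/49 + 1/153) = 2.4368
Critical value for a two-sided test at α = 0.1: z_{α/2} = 1.645.
Power = Φ(δ − 1.645) + Φ(−δ − 1.645) = Φ(0.792) + Φ(-4.082) = 0.7858 + 0.0000 = 0.7858.
Type II error: β = 1 − power = 1 − 0.7858 = 0.2142.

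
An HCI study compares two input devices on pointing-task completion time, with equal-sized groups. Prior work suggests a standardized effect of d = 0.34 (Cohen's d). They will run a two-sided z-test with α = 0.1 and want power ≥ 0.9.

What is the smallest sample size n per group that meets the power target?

n = 149 per group

For power 0.9 need Φ(δ − z_{0.05}) = 0.9, so δ = z_{0.05} + z_{0.10} = 1.645 + 1.282 = 2.926.
(The Φ(−δ − z_{α/2}) term is vanishingly small for δ > 0 and is dropped in the standard sample-size formula.)
δ = d·√(n/2) ⇒ n = 2(δ/d)² = 2 × (2.926 / 0.34)² = 148.16.
Rounding up, n = 149 per group.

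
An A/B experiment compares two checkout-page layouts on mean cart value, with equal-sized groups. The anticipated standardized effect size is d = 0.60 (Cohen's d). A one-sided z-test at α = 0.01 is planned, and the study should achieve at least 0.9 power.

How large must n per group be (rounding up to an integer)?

n = 73 per group

For power 0.9 need Φ(δ − z_{0.01}) = 0.9, so δ = z_{0.01} + z_{0.10} = 2.326 + 1.282 = 3.608.
δ = d·√(n/2) ⇒ n = 2(δ/d)² = 2 × (3.608 / 0.60)² = 72.32.
Rounding up, n = 73 per group.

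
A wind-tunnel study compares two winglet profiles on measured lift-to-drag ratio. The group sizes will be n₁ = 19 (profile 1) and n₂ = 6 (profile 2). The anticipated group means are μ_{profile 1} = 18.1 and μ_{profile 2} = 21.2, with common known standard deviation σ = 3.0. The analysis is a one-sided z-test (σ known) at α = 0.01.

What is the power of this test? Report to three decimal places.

Power ≈ 0.452

Standardized effect: d = |μ_{profile 1} − μ_{profile 2}| / σ = |18.1 − 21.2| / 3.0 = 1.0333
Noncentrality parameter: δ = d / √(1/n₁ + 1/n₂) = 1.0333 / √(1/19 + 1/6) = 2.2066
Critical value for a one-sided test at α = 0.01: z_α = 2.326.
Power = P(Z > 2.326 − δ) = Φ(-0.120) = 0.4523.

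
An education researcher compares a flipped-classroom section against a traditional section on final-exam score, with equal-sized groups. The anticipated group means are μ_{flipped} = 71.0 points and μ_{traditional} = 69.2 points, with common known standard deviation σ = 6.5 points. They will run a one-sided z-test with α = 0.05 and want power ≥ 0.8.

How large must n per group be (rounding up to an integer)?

Standardized effect: d = |μ_{flipped} − μ_{traditional}| / σ = |71.0 − 69.2| / 6.5 = 0.2769
Set Φ(δ − 1.645) = 0.8; then δ − 1.645 = Φ⁻¹(0.8) = 0.842, giving δ = 2.486.
δ = d·√(n/2) ⇒ n = 2(δ/d)² = 2 × (2.486 / 0.2769)² = 161.24.
Rounding up, n = 162 per group.

n = 162 per group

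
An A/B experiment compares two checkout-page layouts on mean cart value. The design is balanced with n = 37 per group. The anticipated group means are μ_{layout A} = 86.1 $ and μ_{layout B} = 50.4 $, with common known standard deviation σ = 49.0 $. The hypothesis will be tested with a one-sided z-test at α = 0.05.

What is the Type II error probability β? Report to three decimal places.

β ≈ 0.068

Standardized effect: d = |μ_{layout A} − μ_{layout B}| / σ = |86.1 − 50.4| / 49.0 = 0.7286
Noncentrality parameter: δ = d·√(n/2) = 0.7286 × √(37/2) = 3.1337
One-sided α = 0.05 → critical value z_{0.05} = 1.645.
Power = P(Z > 1.645 − δ) = Φ(1.489) = 0.9317.
Type II error: β = 1 − power = 1 − 0.9317 = 0.0683.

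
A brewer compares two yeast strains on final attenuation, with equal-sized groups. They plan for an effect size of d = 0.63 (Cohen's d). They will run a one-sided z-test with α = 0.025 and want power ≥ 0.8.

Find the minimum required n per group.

n = 40 per group

Set Φ(δ − 1.960) = 0.8; then δ − 1.960 = Φ⁻¹(0.8) = 0.842, giving δ = 2.802.
δ = d·√(n/2) ⇒ n = 2(δ/d)² = 2 × (2.802 / 0.63)² = 39.55.
Rounding up, n = 40 per group.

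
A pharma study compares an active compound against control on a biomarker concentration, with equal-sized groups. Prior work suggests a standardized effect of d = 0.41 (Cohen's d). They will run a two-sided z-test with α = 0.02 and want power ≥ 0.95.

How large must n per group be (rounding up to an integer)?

n = 188 per group

Set Φ(δ − 2.326) = 0.95; then δ − 2.326 = Φ⁻¹(0.95) = 1.645, giving δ = 3.971.
(For δ > 0 the lower-tail rejection region contributes negligibly to power, so the one-term inversion is standard.)
δ = d·√(n/2) ⇒ n = 2(δ/d)² = 2 × (3.971 / 0.41)² = 187.63.
Round up to the next whole unit.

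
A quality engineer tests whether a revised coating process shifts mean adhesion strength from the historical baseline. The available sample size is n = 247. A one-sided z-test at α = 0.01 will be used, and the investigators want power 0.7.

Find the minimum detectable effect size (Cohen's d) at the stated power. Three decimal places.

Need Φ(δ − 2.326) = 0.7, so δ = 2.326 + 0.524 = 2.851.
δ = d·√n ⇒ d = δ/√n = 2.851/√247 = 0.1814.

d ≈ 0.181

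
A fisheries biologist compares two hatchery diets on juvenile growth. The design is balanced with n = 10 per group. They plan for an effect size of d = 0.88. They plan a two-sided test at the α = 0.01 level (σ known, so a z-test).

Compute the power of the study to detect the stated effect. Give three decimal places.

Power ≈ 0.272

Noncentrality parameter: δ = d·√(n/2) = 0.88 × √(10/2) = 1.9677
Two-sided α = 0.01 → critical value z_{0.005} = 2.576.
Power = Φ(δ − 2.576) + Φ(−δ − 2.576) = Φ(-0.608) + Φ(-4.544) = 0.2716 + 0.0000 = 0.2716.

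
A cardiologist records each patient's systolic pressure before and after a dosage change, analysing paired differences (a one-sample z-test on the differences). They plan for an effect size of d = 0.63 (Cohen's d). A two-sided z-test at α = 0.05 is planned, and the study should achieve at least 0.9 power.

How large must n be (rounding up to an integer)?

Set Φ(δ − 1.960) = 0.9; then δ − 1.960 = Φ⁻¹(0.9) = 1.282, giving δ = 3.242.
(Ignoring the negligible lower-tail rejection probability gives the usual closed-form inversion.)
δ = d·√n ⇒ n = (δ/d)² = (3.242 / 0.63)² = 26.47.
Round up to the next whole unit.

n = 27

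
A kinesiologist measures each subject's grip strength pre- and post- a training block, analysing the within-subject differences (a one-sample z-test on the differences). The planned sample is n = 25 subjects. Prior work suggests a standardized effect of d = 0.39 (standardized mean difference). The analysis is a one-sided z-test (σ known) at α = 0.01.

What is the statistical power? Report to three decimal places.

Noncentrality parameter: δ = d·√n = 0.39 × √25 = 1.9500
One-sided α = 0.01 → critical value z_{0.01} = 2.326.
Power = P(Z > 2.326 − δ) = Φ(-0.376) = 0.3533.

Power ≈ 0.353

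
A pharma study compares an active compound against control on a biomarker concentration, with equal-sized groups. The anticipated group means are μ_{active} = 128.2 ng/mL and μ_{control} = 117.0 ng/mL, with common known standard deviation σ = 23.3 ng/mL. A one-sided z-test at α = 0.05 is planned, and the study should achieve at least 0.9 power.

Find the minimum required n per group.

n = 75 per group

Standardized effect: d = |μ_{active} − μ_{control}| / σ = |128.2 − 117.0| / 23.3 = 0.4807
Set Φ(δ − 1.645) = 0.9; then δ − 1.645 = Φ⁻¹(0.9) = 1.282, giving δ = 2.926.
δ = d·√(n/2) ⇒ n = 2(δ/d)² = 2 × (2.926 / 0.4807)² = 74.13.
Round up to the next whole unit.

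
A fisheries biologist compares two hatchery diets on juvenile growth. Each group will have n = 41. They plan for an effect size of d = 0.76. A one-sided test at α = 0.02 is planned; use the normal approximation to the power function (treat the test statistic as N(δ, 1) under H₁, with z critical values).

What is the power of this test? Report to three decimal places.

Power ≈ 0.917

Noncentrality parameter: δ = d·√(n/2) = 0.76 × √(41/2) = 3.4410
Critical value for a one-sided test at α = 0.02: z_α = 2.054.
Power = P(Z > 2.054 − δ) = Φ(1.387) = 0.9173.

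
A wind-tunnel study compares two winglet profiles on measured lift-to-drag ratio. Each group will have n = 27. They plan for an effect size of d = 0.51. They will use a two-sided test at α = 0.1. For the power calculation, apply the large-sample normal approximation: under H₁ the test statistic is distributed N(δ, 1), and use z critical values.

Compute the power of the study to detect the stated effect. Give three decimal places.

Power ≈ 0.591

Noncentrality parameter: δ = d·√(n/2) = 0.51 × √(27/2) = 1.8739
Critical value for a two-sided test at α = 0.1: z_{α/2} = 1.645.
Power = Φ(δ − 1.645) + Φ(−δ − 1.645) = Φ(0.229) + Φ(-3.519) = 0.5906 + 0.0002 = 0.5908.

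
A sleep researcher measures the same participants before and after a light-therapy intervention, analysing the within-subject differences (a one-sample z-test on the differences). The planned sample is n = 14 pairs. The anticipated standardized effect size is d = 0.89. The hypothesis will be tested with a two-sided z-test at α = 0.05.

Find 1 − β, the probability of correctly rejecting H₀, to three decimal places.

Power ≈ 0.915

Noncentrality parameter: δ = d·√n = 0.89 × √14 = 3.3301
Critical value for a two-sided test at α = 0.05: z_{α/2} = 1.960.
Power = Φ(δ − 1.960) + Φ(−δ − 1.960) = Φ(1.370) + Φ(-5.290) = 0.9147 + 0.0000 = 0.9147.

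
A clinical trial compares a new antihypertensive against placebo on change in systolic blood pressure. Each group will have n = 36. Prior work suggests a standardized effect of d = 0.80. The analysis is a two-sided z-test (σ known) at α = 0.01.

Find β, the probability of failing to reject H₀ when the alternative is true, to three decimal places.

Noncentrality parameter: λ = d·√(n/2) = 0.80 × √(36/2) = 3.3941
Critical value for a two-sided test at α = 0.01: z_{α/2} = 2.576.
Power = Φ(λ − 2.576) + Φ(−λ − 2.576) = Φ(0.818) + Φ(-5.970) = 0.7934 + 0.0000 = 0.7934.
Type II error: β = 1 − power = 1 − 0.7934 = 0.2066.

β ≈ 0.207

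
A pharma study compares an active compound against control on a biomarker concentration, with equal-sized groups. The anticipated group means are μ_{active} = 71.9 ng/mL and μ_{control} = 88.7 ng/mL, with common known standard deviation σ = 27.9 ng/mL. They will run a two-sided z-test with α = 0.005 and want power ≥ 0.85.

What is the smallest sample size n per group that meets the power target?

Standardized effect: d = |μ_{active} − μ_{control}| / σ = |71.9 − 88.7| / 27.9 = 0.6022
For power 0.85 need Φ(δ − z_{0.0025}) = 0.85, so δ = z_{0.0025} + z_{0.15} = 2.807 + 1.036 = 3.843.
(For δ > 0 the lower-tail rejection region contributes negligibly to power, so the one-term inversion is standard.)
δ = d·√(n/2) ⇒ n = 2(δ/d)² = 2 × (3.843 / 0.6022)² = 81.48.
Round up to the next whole unit.

n = 82 per group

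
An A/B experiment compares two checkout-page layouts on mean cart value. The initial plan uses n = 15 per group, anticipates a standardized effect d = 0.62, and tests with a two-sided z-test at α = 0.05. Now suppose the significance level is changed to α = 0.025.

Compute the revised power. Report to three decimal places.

Power ≈ 0.293

δ = d·√(n/2) = 0.62 × √(15/2) = 1.6979 (unchanged). New critical value: z_{0.0125} = 2.241.
Revised power = Φ(δ − 2.241) + Φ(−δ − 2.241) = Φ(-0.543) + Φ(-3.939) = 0.2934 + 0.0000 = 0.2934.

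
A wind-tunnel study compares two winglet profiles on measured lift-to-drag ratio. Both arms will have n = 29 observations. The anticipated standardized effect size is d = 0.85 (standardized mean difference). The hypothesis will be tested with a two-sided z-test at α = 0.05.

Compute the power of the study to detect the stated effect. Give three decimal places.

Noncentrality parameter: δ = d·√(n/2) = 0.85 × √(29/2) = 3.2367
Two-sided α = 0.05 → critical value z_{0.025} = 1.960.
Power = Φ(δ − 1.960) + Φ(−δ − 1.960) = Φ(1.277) + Φ(-5.197) = 0.8992 + 0.0000 = 0.8992.

Power ≈ 0.899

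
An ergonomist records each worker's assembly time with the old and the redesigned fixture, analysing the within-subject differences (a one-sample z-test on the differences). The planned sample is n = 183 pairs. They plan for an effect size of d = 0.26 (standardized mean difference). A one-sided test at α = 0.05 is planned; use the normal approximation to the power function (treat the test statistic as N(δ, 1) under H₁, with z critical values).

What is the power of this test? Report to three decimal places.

Power ≈ 0.969

Noncentrality parameter: λ = d·√n = 0.26 × √183 = 3.5172
Critical value for a one-sided test at α = 0.05: z_α = 1.645.
Power = Φ(λ − 1.645) = Φ(1.872) = 0.9694.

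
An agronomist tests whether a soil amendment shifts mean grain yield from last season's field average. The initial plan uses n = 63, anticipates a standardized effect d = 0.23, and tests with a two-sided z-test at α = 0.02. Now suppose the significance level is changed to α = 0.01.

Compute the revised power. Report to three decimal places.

δ = d·√n = 0.23 × √63 = 1.8256 (unchanged). New critical value: z_{0.005} = 2.576.
Revised power = Φ(δ − 2.576) + Φ(−δ − 2.576) = Φ(-0.750) + Φ(-4.401) = 0.2265 + 0.0000 = 0.2266.

Power ≈ 0.227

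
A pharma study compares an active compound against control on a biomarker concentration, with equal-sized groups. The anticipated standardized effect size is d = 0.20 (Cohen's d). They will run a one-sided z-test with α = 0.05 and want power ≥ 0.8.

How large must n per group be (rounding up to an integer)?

Set Φ(δ − 1.645) = 0.8; then δ − 1.645 = Φ⁻¹(0.8) = 0.842, giving δ = 2.486.
δ = d·√(n/2) ⇒ n = 2(δ/d)² = 2 × (2.486 / 0.20)² = 309.13.
Round up to the next whole unit.

n = 310 per group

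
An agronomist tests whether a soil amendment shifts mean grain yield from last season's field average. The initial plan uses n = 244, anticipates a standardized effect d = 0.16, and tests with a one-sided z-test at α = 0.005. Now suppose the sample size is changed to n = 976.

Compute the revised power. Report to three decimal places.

With n = 976: δ = d·√n = 0.16 × √976 = 4.9986. Critical value z_{0.005} = 2.576.
Revised power = Φ(δ − 2.576) = Φ(2.423) = 0.9923.

Power ≈ 0.992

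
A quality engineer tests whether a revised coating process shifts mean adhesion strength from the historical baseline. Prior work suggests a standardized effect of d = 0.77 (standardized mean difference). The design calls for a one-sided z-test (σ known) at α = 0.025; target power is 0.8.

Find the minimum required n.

Set Φ(δ − 1.960) = 0.8; then δ − 1.960 = Φ⁻¹(0.8) = 0.842, giving δ = 2.802.
δ = d·√n ⇒ n = (δ/d)² = (2.802 / 0.77)² = 13.24.
Round up to the next whole unit.

n = 14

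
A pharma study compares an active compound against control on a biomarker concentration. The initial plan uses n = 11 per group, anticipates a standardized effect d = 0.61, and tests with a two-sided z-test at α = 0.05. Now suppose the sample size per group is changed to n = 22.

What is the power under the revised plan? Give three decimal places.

Power ≈ 0.525

With n = 22 per group: δ = d·√(n/2) = 0.61 × √(22/2) = 2.0231. Critical value z_{0.025} = 1.960.
Revised power = Φ(δ − 1.960) + Φ(−δ − 1.960) = Φ(0.063) + Φ(-3.983) = 0.5252 + 0.0000 = 0.5252.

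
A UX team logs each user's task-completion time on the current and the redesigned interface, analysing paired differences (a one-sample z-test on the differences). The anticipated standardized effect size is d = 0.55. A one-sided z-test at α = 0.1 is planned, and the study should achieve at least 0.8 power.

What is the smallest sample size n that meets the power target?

n = 15

Set Φ(δ − 1.282) = 0.8; then δ − 1.282 = Φ⁻¹(0.8) = 0.842, giving δ = 2.123.
δ = d·√n ⇒ n = (δ/d)² = (2.123 / 0.55)² = 14.90.
Rounding up, n = 15.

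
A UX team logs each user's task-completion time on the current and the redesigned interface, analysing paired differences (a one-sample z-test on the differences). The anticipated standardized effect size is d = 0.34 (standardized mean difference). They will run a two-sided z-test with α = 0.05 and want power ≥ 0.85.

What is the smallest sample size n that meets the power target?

n = 78

For power 0.85 need Φ(δ − z_{0.025}) = 0.85, so δ = z_{0.025} + z_{0.15} = 1.960 + 1.036 = 2.996.
(The Φ(−δ − z_{α/2}) term is vanishingly small for δ > 0 and is dropped in the standard sample-size formula.)
δ = d·√n ⇒ n = (δ/d)² = (2.996 / 0.34)² = 77.67.
Round up to the next whole unit.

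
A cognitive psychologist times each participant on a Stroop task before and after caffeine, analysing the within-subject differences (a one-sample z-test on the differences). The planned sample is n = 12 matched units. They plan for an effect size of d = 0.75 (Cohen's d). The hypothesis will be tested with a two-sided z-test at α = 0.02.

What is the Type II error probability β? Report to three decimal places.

Noncentrality parameter: δ = d·√n = 0.75 × √12 = 2.5981
Two-sided α = 0.02 → critical value z_{0.01} = 2.326.
Power = Φ(δ − 2.326) + Φ(−δ − 2.326) = Φ(0.272) + Φ(-4.924) = 0.6071 + 0.0000 = 0.6071.
Type II error: β = 1 − power = 1 − 0.6071 = 0.3929.

β ≈ 0.393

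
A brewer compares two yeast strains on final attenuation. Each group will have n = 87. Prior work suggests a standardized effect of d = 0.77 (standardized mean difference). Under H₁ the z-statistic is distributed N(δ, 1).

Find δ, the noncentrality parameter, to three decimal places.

δ ≈ 5.078

δ = d·√(n/2) = 0.77 × √(87/2) = 5.0785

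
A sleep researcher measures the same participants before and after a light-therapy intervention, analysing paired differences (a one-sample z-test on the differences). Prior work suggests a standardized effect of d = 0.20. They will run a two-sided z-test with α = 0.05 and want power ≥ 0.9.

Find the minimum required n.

For power 0.9 need Φ(δ − z_{0.025}) = 0.9, so δ = z_{0.025} + z_{0.10} = 1.960 + 1.282 = 3.242.
(The Φ(−δ − z_{α/2}) term is vanishingly small for δ > 0 and is dropped in the standard sample-size formula.)
δ = d·√n ⇒ n = (δ/d)² = (3.242 / 0.20)² = 262.69.
Round up to the next whole unit.

n = 263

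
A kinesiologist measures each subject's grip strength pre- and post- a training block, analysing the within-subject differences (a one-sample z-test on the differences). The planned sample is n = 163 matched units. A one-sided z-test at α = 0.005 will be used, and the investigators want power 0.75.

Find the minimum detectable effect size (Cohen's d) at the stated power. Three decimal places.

Need Φ(δ − 2.576) = 0.75, so δ = 2.576 + 0.674 = 3.250.
δ = d·√n ⇒ d = δ/√n = 3.250/√163 = 0.2546.

d ≈ 0.255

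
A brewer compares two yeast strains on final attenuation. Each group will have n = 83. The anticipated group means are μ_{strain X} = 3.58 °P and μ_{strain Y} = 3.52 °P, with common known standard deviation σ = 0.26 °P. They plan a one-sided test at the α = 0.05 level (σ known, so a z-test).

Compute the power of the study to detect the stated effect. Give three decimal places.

Standardized effect: d = |μ_{strain X} − μ_{strain Y}| / σ = |3.58 − 3.52| / 0.26 = 0.2308
Noncentrality parameter: δ = d·√(n/2) = 0.2308 × √(83/2) = 1.4866
Critical value for a one-sided test at α = 0.05: z_α = 1.645.
Power = P(Z > 1.645 − δ) = Φ(-0.158) = 0.4371.

Power ≈ 0.437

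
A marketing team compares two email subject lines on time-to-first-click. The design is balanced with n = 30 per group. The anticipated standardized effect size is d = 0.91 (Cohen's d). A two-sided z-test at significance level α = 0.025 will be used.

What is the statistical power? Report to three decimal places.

Noncentrality parameter: δ = d·√(n/2) = 0.91 × √(30/2) = 3.5244
Critical value for a two-sided test at α = 0.025: z_{α/2} = 2.241.
Power = Φ(δ − 2.241) + Φ(−δ − 2.241) = Φ(1.283) + Φ(-5.766) = 0.9003 + 0.0000 = 0.9003.

Power ≈ 0.900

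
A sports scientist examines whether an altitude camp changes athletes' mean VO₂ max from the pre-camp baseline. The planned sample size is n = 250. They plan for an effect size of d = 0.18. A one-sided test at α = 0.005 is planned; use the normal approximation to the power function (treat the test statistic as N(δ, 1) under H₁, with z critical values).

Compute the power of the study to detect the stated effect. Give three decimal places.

Power ≈ 0.607

Noncentrality parameter: δ = d·√n = 0.18 × √250 = 2.8460
One-sided α = 0.005 → critical value z_{0.005} = 2.576.
Power = Φ(δ − 2.576) = Φ(0.270) = 0.6065.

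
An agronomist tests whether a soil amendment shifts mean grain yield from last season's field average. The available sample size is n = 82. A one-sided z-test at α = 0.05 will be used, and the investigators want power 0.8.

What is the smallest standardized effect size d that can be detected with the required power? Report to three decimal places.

d ≈ 0.275

Need Φ(δ − 1.645) = 0.8, so δ = 1.645 + 0.842 = 2.486.
δ = d·√n ⇒ d = δ/√n = 2.486/√82 = 0.2746.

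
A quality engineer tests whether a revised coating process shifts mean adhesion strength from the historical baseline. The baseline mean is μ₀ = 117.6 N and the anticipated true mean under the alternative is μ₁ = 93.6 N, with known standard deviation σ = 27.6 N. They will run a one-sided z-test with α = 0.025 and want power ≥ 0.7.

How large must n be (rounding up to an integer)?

n = 9

Standardized effect: d = |μ₁ − μ₀| / σ = |93.6 − 117.6| / 27.6 = 0.8696
For power 0.7 need Φ(δ − z_{0.025}) = 0.7, so δ = z_{0.025} + z_{0.30} = 1.960 + 0.524 = 2.484.
δ = d·√n ⇒ n = (δ/d)² = (2.484 / 0.8696)² = 8.16.
Round up to the next whole unit.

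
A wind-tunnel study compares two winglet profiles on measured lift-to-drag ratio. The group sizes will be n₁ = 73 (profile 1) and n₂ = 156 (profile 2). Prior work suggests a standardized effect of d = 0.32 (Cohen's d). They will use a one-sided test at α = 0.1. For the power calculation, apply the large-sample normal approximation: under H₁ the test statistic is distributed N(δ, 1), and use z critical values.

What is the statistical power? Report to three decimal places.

Noncentrality parameter: δ = d / √(1/n₁ + 1/n₂) = 0.32 / √(1/73 + 1/156) = 2.2566
Critical value for a one-sided test at α = 0.1: z_α = 1.282.
Power = P(Z > 1.282 − δ) = Φ(0.975) = 0.8352.

Power ≈ 0.835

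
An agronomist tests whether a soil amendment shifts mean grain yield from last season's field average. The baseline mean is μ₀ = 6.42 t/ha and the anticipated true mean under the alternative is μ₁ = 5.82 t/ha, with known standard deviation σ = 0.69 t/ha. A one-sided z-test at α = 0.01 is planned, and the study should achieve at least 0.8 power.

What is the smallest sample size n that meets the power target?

n = 14

Standardized effect: d = |μ₁ − μ₀| / σ = |5.82 − 6.42| / 0.69 = 0.8696
For power 0.8 need Φ(δ − z_{0.01}) = 0.8, so δ = z_{0.01} + z_{0.20} = 2.326 + 0.842 = 3.168.
δ = d·√n ⇒ n = (δ/d)² = (3.168 / 0.8696)² = 13.27.
Rounding up, n = 14.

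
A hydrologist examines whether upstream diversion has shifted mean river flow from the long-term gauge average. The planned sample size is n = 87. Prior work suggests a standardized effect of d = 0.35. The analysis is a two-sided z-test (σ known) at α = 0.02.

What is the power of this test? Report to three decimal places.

Noncentrality parameter: δ = d·√n = 0.35 × √87 = 3.2646
Two-sided α = 0.02 → critical value z_{0.01} = 2.326.
Power = Φ(δ − 2.326) + Φ(−δ − 2.326) = Φ(0.938) + Φ(-5.591) = 0.8259 + 0.0000 = 0.8259.

Power ≈ 0.826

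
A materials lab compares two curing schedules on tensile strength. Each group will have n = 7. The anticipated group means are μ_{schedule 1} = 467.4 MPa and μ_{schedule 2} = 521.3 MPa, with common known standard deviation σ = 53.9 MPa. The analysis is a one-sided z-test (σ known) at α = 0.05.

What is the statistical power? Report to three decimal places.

Power ≈ 0.589

Standardized effect: d = |μ_{schedule 1} − μ_{schedule 2}| / σ = |467.4 − 521.3| / 53.9 = 1.0000
Noncentrality parameter: δ = d·√(n/2) = 1.0000 × √(7/2) = 1.8708
Critical value for a one-sided test at α = 0.05: z_α = 1.645.
Power = Φ(δ − 1.645) = Φ(0.226) = 0.5894.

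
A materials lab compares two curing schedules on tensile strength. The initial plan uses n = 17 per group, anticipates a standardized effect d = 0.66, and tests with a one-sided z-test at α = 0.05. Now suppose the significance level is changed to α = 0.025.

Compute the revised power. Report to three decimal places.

Power ≈ 0.486

δ = d·√(n/2) = 0.66 × √(17/2) = 1.9242 (unchanged). New critical value: z_{0.025} = 1.960.
Revised power = P(Z > 1.960 − δ) = Φ(-0.036) = 0.4857.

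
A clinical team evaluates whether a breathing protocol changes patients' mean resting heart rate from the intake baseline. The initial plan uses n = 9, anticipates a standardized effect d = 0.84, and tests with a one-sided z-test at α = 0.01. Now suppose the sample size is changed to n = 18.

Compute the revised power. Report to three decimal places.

Power ≈ 0.892

With n = 18: δ = d·√n = 0.84 × √18 = 3.5638. Critical value z_{0.01} = 2.326.
Revised power = P(Z > 2.326 − δ) = Φ(1.237) = 0.8920.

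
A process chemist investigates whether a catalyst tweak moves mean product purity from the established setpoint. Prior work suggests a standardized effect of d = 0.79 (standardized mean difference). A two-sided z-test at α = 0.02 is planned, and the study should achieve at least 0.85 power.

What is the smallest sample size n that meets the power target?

Set Φ(δ − 2.326) = 0.85; then δ − 2.326 = Φ⁻¹(0.85) = 1.036, giving δ = 3.363.
(The Φ(−δ − z_{α/2}) term is vanishingly small for δ > 0 and is dropped in the standard sample-size formula.)
δ = d·√n ⇒ n = (δ/d)² = (3.363 / 0.79)² = 18.12.
Round up to the next whole unit.

n = 19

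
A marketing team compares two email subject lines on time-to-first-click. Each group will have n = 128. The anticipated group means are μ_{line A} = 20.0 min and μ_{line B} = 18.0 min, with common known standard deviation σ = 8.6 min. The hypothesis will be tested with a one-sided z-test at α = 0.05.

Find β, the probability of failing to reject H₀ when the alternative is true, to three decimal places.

Standardized effect: d = |μ_{line A} − μ_{line B}| / σ = |20.0 − 18.0| / 8.6 = 0.2326
Noncentrality parameter: δ = d·√(n/2) = 0.2326 × √(128/2) = 1.8605
One-sided α = 0.05 → critical value z_{0.05} = 1.645.
Power = Φ(δ − 1.645) = Φ(0.216) = 0.5854.
Type II error: β = 1 − power = 1 − 0.5854 = 0.4146.

β ≈ 0.415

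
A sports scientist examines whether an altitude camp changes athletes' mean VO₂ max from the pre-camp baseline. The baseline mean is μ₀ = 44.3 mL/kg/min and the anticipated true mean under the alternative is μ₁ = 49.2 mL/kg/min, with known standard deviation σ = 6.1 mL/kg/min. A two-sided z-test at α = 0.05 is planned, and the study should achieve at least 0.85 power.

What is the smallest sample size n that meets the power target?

Standardized effect: d = |μ₁ − μ₀| / σ = |49.2 − 44.3| / 6.1 = 0.8033
For power 0.85 need Φ(δ − z_{0.025}) = 0.85, so δ = z_{0.025} + z_{0.15} = 1.960 + 1.036 = 2.996.
(The Φ(−δ − z_{α/2}) term is vanishingly small for δ > 0 and is dropped in the standard sample-size formula.)
δ = d·√n ⇒ n = (δ/d)² = (2.996 / 0.8033)² = 13.91.
Round up to the next whole unit.

n = 14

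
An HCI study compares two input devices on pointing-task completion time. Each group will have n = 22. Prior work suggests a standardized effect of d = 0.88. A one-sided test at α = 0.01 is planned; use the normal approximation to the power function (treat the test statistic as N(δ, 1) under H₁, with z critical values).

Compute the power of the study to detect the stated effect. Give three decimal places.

Power ≈ 0.723

Noncentrality parameter: δ = d·√(n/2) = 0.88 × √(22/2) = 2.9186
One-sided α = 0.01 → critical value z_{0.01} = 2.326.
Power = P(Z > 2.326 − δ) = Φ(0.592) = 0.7232.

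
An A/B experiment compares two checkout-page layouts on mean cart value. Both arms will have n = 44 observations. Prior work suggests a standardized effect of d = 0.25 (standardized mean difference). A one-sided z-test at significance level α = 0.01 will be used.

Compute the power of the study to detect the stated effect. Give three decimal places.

Power ≈ 0.124

Noncentrality parameter: δ = d·√(n/2) = 0.25 × √(44/2) = 1.1726
Critical value for a one-sided test at α = 0.01: z_α = 2.326.
Power = P(Z > 2.326 − δ) = Φ(-1.154) = 0.1243.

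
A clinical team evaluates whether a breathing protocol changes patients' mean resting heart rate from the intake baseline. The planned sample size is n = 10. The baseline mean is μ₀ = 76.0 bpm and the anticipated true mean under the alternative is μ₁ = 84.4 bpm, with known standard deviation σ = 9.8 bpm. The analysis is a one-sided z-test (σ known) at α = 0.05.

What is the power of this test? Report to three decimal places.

Power ≈ 0.857

Standardized effect: d = |μ₁ − μ₀| / σ = |84.4 − 76.0| / 9.8 = 0.8571
Noncentrality parameter: δ = d·√n = 0.8571 × √10 = 2.7105
One-sided α = 0.05 → critical value z_{0.05} = 1.645.
Power = P(Z > 1.645 − δ) = Φ(1.066) = 0.8567.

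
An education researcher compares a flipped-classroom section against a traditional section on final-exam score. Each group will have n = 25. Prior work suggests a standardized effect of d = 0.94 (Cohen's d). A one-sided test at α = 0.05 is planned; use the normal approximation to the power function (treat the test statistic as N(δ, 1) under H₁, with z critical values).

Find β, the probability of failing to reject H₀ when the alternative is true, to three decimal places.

Noncentrality parameter: δ = d·√(n/2) = 0.94 × √(25/2) = 3.3234
One-sided α = 0.05 → critical value z_{0.05} = 1.645.
Power = Φ(δ − 1.645) = Φ(1.679) = 0.9534.
Type II error: β = 1 − power = 1 − 0.9534 = 0.0466.

β ≈ 0.047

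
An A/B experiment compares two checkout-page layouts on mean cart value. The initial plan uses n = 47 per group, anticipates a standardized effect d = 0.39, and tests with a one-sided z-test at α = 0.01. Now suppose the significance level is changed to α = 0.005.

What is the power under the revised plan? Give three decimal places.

Power ≈ 0.247

δ = d·√(n/2) = 0.39 × √(47/2) = 1.8906 (unchanged). New critical value: z_{0.005} = 2.576.
Revised power = Φ(δ − 2.576) = Φ(-0.685) = 0.2466.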